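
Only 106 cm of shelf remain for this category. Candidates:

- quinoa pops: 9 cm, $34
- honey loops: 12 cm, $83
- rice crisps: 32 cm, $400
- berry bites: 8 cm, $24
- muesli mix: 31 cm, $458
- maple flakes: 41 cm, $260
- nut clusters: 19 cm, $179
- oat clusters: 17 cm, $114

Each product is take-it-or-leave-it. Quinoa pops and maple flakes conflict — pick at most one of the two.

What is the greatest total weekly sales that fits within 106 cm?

1154

Quinoa pops + honey loops + rice crisps + muesli mix + nut clusters uses 103 of the 106 cm and totals 1154.
Every other selection either busts 106 cm or breaks a pairing rule or fails to beat 1154.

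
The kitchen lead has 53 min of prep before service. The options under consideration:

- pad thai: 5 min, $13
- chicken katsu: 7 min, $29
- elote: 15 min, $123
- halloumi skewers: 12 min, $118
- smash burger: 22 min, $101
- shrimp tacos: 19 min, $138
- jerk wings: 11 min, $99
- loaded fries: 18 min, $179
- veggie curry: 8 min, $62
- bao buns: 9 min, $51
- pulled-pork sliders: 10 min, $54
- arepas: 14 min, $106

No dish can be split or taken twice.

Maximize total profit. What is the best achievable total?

482

Density check — loaded fries 9.94, halloumi skewers 9.83, jerk wings 9.00 are the best per min.
The ratio heuristic lands on halloumi skewers + jerk wings + loaded fries + veggie curry (458) but leaves 4 min idle.
Replace jerk wings with elote: the trade gains 24 net, giving 482 at 53 min.
Nothing else within 53 min beats 482.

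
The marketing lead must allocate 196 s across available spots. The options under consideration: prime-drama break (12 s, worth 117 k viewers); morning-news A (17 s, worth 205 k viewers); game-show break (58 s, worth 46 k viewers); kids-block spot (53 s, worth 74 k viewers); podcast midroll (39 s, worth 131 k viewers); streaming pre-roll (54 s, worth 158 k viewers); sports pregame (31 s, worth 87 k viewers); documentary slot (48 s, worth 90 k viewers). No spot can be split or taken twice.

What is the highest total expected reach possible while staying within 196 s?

701

By expected reach per s: morning-news A 12.06, prime-drama break 9.75, podcast midroll 3.36 lead.
Taking the top-ratio spots first gives prime-drama break + morning-news A + podcast midroll + streaming pre-roll + sports pregame for 698 (153 s).
Replace sports pregame with documentary slot: the trade gains 3 net, giving 701 at 170 s.
Next best is prime-drama break + morning-news A + podcast midroll + streaming pre-roll + sports pregame at 698 (153 s) — short by 3.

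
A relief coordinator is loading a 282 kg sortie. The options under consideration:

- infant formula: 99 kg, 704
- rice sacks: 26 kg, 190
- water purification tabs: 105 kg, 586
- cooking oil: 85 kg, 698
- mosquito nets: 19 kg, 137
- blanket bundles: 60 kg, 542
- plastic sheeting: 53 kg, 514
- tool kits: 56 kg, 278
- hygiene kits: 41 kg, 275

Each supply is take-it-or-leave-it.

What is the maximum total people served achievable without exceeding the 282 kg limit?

2243

Taking the top-ratio supplies first gives rice sacks + cooking oil + mosquito nets + blanket bundles + plastic sheeting for 2081 (243 kg).
The 60 kg tied up in blanket bundles is better spent on infant formula — total rises to 2243 (282 kg).
Next best is infant formula + rice sacks + blanket bundles + plastic sheeting + hygiene kits at 2225 (279 kg) — short by 18.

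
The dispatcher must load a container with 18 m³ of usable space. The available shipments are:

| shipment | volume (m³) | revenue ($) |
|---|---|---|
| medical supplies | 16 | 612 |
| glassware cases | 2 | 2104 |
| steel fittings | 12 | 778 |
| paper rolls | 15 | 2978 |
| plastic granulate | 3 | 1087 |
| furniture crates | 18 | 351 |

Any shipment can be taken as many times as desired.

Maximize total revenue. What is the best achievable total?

Density check — glassware cases 1052.00, plastic granulate 362.33, paper rolls 198.53 are the best per m³.
Best packing: 9×glassware cases — 18 m³, 18936 total.
Nothing else within 18 m³ beats 18936.

18936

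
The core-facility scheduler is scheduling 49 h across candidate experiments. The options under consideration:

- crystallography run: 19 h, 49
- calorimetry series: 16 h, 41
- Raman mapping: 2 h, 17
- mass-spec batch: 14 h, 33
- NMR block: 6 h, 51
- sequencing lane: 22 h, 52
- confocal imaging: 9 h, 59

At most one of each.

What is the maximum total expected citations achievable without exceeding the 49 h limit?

201

Density check — Raman mapping 8.50, NMR block 8.50, confocal imaging 6.56, crystallography run 2.58 are the best per h.
Taking the top-ratio experiments first gives crystallography run + Raman mapping + NMR block + confocal imaging for 176 (36 h).
Dropping crystallography run frees 19 h; slotting in calorimetry series + mass-spec batch (30 h) lifts the total to 201 at 47 h.
Runner-up crystallography run + mass-spec batch + NMR block + confocal imaging tops out at 192.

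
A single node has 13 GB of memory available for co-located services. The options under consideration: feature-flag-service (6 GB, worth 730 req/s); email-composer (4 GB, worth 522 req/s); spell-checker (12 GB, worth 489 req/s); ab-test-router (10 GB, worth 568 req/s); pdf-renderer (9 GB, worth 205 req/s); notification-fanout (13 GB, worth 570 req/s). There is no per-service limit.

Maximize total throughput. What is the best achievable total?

The ratio ordering already packs tightly: 3×email-composer, 12 GB, 1566.

1566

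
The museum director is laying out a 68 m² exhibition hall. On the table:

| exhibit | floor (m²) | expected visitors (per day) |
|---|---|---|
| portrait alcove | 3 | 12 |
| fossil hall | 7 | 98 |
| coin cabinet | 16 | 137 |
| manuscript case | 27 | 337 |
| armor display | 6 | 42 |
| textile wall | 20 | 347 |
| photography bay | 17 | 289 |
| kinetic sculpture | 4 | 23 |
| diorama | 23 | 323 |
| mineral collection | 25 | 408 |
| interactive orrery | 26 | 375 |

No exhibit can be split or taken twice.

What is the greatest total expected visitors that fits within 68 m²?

By expected visitors per m²: textile wall 17.35, photography bay 17.00, mineral collection 16.32, interactive orrery 14.42 lead.
Taking armor display + textile wall + photography bay + mineral collection: 68 m² used, 1086 in expected visitors.

1086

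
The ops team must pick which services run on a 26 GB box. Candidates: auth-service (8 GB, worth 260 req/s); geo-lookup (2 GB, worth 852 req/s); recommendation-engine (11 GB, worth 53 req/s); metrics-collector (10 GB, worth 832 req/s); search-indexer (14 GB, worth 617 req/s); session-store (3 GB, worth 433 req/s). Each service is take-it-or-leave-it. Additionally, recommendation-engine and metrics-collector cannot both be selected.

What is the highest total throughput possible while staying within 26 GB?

Density check — geo-lookup 426.00, session-store 144.33, metrics-collector 83.20, search-indexer 44.07 are the best per GB.
Best packing: auth-service + geo-lookup + metrics-collector + session-store — 23 GB, 2377 total.
Nothing else feasible within 26 GB beats 2377.

2377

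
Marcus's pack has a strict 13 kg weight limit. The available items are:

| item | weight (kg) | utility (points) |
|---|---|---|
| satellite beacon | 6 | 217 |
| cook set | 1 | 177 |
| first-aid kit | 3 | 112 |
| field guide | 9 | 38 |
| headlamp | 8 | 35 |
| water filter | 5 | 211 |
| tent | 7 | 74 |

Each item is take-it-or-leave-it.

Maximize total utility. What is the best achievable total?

605

Density check — cook set 177.00, water filter 42.20, first-aid kit 37.33, satellite beacon 36.17 are the best per kg.
The ratio heuristic lands on cook set + first-aid kit + water filter (500) but leaves 4 kg idle.
The 3 kg tied up in first-aid kit is better spent on satellite beacon — total rises to 605 (12 kg).
Runner-up satellite beacon + cook set + first-aid kit tops out at 506.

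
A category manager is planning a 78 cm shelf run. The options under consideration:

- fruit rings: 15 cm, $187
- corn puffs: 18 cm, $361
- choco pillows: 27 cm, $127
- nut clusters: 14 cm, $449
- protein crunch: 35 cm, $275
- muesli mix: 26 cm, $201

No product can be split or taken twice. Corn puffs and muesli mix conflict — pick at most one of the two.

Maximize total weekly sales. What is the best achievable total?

1124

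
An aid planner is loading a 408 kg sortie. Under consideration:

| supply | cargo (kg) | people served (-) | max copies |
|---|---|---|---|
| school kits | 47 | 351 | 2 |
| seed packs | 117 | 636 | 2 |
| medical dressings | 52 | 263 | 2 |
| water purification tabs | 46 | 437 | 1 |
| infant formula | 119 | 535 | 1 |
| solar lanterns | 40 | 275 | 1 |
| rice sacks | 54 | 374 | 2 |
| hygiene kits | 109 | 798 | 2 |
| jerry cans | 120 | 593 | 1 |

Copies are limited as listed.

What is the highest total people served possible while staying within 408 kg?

Density check — water purification tabs 9.50, school kits 7.47, hygiene kits 7.32 are the best per kg.
A density-first pass picks 2×school kits + water purification tabs + solar lanterns + 2×hygiene kits — 3010 at 398 kg.
Replace school kits with rice sacks: the trade gains 23 net, giving 3033 at 405 kg.

3033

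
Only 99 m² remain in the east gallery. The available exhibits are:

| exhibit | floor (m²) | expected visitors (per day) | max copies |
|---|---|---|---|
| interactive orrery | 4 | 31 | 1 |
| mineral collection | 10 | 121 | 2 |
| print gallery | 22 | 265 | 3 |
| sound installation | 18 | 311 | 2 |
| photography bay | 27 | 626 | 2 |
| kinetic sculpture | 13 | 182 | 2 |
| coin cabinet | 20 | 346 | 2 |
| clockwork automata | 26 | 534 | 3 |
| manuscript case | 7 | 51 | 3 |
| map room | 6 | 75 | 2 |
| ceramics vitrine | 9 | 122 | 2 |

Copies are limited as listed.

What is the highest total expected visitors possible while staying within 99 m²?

2097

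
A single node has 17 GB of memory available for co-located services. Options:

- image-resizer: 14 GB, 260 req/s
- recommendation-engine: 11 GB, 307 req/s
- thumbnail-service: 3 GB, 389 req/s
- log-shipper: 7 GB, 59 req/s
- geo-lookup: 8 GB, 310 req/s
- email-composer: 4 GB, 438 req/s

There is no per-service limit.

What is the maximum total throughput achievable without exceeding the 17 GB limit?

Ranking by ratio (throughput/GB): thumbnail-service 129.67, email-composer 109.50, geo-lookup 38.75, recommendation-engine 27.91.
Filling by ratio: 5×thumbnail-service for 1945, with 2 GB left unused.
Dropping 2×thumbnail-service frees 6 GB; slotting in 2×email-composer (8 GB) lifts the total to 2043 at 17 GB.
Nothing else within 17 GB beats 2043.

2043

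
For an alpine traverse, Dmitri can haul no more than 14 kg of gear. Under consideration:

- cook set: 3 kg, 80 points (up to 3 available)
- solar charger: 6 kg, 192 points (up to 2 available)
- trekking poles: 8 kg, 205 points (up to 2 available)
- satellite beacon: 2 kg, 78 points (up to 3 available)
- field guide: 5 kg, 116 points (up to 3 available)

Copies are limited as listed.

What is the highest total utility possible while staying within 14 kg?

By utility per kg: satellite beacon 39.00, solar charger 32.00, cook set 26.67, trekking poles 25.62 lead.
Greedy by ratio would take solar charger + 3×satellite beacon: 12 kg used, total 426.
Dropping 2×satellite beacon frees 4 kg; slotting in solar charger (6 kg) lifts the total to 462 at 14 kg.
No other feasible combination exceeds 462.

462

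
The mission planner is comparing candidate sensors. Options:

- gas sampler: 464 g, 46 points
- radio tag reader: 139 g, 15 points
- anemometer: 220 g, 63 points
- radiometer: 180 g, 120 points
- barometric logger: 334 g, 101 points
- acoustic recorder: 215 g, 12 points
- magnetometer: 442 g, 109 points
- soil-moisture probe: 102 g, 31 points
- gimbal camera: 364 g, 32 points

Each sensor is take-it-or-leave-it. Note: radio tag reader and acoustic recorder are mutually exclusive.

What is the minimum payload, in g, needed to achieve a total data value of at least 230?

616

Minimise g subject to total data value ≥ 230.
radiometer + barometric logger + soil-moisture probe reaches 252 using 616 g.
Below 616 g the best achievable stays under 230.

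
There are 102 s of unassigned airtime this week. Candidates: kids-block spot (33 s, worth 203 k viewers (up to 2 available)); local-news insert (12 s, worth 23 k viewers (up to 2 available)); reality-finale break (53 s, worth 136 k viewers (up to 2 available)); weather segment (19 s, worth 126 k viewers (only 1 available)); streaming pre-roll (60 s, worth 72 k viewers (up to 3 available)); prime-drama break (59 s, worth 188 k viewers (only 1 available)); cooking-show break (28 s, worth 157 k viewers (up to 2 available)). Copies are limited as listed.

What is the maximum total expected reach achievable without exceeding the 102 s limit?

Ranking by ratio (expected reach/s): weather segment 6.63, kids-block spot 6.15, cooking-show break 5.61, prime-drama break 3.19.
Filling by ratio: 2×kids-block spot + local-news insert + weather segment for 555, with 5 s left unused.
Dropping local-news insert and weather segment frees 31 s; slotting in cooking-show break (28 s) lifts the total to 563 at 94 s.
That's the maximum — no swap from here does better than 563.

563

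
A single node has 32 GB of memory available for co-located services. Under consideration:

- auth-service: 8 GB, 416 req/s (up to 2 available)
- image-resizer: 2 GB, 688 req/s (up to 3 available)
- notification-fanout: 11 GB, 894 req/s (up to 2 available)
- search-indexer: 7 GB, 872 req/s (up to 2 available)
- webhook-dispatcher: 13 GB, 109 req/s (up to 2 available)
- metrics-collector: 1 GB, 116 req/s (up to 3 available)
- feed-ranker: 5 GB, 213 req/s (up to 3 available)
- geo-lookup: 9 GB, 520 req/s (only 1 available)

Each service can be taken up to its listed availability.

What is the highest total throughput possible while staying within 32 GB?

4818

Density check — image-resizer 344.00, search-indexer 124.57, metrics-collector 116.00 are the best per GB.
Taking the top-ratio services first gives 3×image-resizer + 2×search-indexer + 3×metrics-collector + geo-lookup for 4676 (32 GB).
Replace 2×metrics-collector and geo-lookup with notification-fanout: the trade gains 142 net, giving 4818 at 32 GB.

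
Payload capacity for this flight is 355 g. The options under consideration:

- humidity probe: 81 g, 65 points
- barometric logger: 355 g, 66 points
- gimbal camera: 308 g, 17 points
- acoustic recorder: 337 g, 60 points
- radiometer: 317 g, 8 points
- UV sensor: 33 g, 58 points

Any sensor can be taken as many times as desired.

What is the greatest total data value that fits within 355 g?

Best packing: 10×UV sensor — 330 g, 580 total.
No other feasible combination exceeds 580.

580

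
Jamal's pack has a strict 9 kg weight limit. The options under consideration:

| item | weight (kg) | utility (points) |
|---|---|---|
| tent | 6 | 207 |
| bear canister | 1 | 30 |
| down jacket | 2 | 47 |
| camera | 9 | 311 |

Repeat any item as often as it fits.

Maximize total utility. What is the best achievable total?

311

Best packing: camera — 9 kg, 311 total.
No other feasible combination exceeds 311.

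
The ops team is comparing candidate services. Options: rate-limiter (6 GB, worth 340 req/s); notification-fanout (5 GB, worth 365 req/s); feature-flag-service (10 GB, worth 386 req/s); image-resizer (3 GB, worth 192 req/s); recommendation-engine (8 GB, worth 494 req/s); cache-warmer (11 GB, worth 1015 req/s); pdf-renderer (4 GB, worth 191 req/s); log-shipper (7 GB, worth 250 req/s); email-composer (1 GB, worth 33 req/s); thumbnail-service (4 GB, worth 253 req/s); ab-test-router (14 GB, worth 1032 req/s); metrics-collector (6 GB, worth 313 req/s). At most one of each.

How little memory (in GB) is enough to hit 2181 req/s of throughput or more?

28

Minimise GB subject to total throughput ≥ 2181.
Taking image-resizer + cache-warmer + ab-test-router gives 2239 (≥ 2181) for 28 GB.
Below 28 GB the best achievable stays under 2181.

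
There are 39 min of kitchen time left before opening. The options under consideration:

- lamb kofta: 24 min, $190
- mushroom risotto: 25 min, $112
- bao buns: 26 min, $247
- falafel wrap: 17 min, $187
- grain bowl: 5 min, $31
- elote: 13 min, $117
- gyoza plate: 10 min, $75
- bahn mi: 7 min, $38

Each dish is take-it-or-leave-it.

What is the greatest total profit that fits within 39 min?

364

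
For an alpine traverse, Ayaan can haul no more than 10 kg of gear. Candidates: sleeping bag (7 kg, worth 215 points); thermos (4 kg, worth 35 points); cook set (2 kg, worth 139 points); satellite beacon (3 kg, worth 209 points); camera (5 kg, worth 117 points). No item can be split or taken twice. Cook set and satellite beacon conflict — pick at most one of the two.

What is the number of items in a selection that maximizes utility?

2

Best achievable utility is 424.
sleeping bag + satellite beacon hits 424 at 10 kg.
All optima have 2 items.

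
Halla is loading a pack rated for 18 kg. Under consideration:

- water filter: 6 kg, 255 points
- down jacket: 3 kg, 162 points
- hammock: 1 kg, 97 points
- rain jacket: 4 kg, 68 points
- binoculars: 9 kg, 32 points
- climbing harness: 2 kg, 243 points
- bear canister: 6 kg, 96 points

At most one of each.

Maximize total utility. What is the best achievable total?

853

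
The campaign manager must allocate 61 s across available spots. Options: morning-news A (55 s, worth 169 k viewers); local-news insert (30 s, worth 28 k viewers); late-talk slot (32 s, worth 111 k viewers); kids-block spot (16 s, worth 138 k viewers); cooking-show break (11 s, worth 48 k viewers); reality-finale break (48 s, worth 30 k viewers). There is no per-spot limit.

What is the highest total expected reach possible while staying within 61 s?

462

By expected reach per s: kids-block spot 8.62, cooking-show break 4.36, late-talk slot 3.47, morning-news A 3.07 lead.
3×kids-block spot + cooking-show break uses 59 of the 61 s and totals 462.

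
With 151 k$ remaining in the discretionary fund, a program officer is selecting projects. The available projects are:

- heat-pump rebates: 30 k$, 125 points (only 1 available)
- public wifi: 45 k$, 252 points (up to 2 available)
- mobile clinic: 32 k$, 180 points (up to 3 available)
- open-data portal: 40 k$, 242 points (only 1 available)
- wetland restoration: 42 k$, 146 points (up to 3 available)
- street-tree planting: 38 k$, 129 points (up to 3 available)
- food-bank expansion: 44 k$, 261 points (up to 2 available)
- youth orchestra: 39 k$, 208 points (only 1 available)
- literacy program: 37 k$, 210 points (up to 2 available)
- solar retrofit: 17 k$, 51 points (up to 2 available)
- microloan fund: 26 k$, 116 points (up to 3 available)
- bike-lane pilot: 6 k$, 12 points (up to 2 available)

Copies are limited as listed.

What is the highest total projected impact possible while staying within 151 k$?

863

A density-first pass picks open-data portal + 2×food-bank expansion + solar retrofit + bike-lane pilot — 827 at 151 k$.
Replace food-bank expansion and solar retrofit and bike-lane pilot with 2×mobile clinic: the trade gains 36 net, giving 863 at 148 k$.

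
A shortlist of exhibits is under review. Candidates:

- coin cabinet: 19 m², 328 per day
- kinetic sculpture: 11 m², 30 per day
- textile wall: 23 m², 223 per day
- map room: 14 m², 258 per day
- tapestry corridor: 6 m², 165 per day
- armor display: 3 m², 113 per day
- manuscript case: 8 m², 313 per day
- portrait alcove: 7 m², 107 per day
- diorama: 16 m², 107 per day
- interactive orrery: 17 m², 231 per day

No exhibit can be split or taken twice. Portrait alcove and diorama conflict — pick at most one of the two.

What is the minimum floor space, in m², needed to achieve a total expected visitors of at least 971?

Need the lightest bundle worth ≥ 971.
Taking coin cabinet + tapestry corridor + armor display + manuscript case + portrait alcove gives 1026 (≥ 971) for 43 m².
No combination under 43 m² hits 971.

43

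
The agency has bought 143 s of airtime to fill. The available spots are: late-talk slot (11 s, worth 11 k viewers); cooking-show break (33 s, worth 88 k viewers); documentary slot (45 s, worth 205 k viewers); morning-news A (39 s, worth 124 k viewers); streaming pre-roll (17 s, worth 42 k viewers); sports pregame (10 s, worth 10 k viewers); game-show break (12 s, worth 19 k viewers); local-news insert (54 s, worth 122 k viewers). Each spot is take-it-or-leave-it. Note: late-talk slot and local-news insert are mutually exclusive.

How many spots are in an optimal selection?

4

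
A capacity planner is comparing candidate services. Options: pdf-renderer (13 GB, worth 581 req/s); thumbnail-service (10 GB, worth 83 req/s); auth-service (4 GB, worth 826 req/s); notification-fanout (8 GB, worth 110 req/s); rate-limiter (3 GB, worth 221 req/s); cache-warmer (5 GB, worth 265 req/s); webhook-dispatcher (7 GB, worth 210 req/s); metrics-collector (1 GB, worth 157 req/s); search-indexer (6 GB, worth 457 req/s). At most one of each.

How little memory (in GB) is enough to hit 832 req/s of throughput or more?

Look for the lowest-memory combination reaching 832.
Taking auth-service + metrics-collector gives 983 (≥ 832) for 5 GB.
Below 5 GB the best achievable stays under 832.

5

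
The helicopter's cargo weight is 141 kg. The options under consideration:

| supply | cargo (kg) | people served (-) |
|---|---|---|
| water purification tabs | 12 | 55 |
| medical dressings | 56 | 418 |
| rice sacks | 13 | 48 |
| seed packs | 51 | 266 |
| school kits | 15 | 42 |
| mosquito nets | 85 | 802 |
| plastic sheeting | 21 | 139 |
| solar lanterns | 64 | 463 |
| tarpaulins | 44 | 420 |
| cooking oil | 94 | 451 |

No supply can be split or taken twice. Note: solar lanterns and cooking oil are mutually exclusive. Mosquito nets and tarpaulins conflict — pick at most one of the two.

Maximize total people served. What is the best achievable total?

Ranking by ratio (people served/kg): tarpaulins 9.55, mosquito nets 9.44, medical dressings 7.46.
Medical dressings + mosquito nets uses 141 of the 141 kg and totals 1220.
No other feasible combination exceeds 1220.

1220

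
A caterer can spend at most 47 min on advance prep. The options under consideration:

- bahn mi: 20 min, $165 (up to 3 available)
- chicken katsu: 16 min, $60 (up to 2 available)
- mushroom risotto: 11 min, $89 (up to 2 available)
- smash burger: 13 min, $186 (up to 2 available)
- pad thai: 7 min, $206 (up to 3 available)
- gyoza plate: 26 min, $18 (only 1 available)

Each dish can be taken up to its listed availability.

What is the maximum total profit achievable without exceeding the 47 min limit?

990

2×smash burger + 3×pad thai uses 47 of the 47 min and totals 990.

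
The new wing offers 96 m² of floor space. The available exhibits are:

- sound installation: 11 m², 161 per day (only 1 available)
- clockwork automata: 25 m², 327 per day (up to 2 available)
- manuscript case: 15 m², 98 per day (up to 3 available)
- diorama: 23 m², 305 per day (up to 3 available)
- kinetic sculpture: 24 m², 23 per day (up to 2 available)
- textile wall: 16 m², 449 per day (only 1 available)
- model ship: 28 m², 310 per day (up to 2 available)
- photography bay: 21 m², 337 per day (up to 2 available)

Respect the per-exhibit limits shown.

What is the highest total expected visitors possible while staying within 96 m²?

1611

Filling by ratio: sound installation + diorama + textile wall + 2×photography bay for 1589, with 4 m² left unused.
Dropping diorama frees 23 m²; slotting in clockwork automata (25 m²) lifts the total to 1611 at 94 m².
The spare 2 m² is too small for any remaining exhibit, and no exchange beats 1611.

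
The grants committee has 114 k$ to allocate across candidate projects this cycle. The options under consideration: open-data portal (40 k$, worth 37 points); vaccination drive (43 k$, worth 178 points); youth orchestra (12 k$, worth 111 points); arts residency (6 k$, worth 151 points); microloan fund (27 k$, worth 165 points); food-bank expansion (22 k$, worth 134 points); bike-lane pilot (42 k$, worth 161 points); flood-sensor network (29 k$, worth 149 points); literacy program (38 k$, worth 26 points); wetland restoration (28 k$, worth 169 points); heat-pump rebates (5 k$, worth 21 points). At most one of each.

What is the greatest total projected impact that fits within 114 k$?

768

The ratio heuristic lands on youth orchestra + arts residency + microloan fund + food-bank expansion + wetland restoration + heat-pump rebates (751) but leaves 14 k$ idle.
The 17 k$ tied up in youth orchestra and heat-pump rebates is better spent on flood-sensor network — total rises to 768 (112 k$).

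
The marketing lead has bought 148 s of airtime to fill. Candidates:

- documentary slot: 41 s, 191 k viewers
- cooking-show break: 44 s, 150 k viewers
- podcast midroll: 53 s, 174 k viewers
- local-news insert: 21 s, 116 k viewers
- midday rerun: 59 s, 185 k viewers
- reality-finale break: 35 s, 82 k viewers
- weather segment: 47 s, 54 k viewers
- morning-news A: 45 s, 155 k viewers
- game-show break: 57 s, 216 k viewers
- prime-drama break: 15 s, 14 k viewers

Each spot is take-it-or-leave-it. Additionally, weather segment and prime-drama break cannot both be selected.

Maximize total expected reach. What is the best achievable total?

Greedy by ratio would take documentary slot + local-news insert + game-show break + prime-drama break: 134 s used, total 537.
The 36 s tied up in local-news insert and prime-drama break is better spent on morning-news A — total rises to 562 (143 s).

562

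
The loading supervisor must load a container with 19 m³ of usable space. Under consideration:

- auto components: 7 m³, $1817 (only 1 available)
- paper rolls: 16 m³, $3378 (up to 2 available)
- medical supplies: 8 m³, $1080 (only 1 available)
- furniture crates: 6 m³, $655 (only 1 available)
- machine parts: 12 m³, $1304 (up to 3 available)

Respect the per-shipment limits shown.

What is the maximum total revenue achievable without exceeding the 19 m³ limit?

3378

By revenue per m³: auto components 259.57, paper rolls 211.12, medical supplies 135.00, furniture crates 109.17 lead.
Greedy by ratio would take auto components + medical supplies: 15 m³ used, total 2897.
Dropping auto components and medical supplies frees 15 m³; slotting in paper rolls (16 m³) lifts the total to 3378 at 16 m³.
Every other selection either busts 19 m³ or exceeds an availability limit or fails to beat 3378.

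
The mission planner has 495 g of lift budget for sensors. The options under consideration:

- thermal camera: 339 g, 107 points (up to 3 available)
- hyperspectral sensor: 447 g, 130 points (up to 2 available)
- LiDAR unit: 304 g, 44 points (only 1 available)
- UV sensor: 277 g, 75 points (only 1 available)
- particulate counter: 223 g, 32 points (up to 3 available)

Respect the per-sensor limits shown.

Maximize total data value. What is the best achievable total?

130

By data value per g: thermal camera 0.32, hyperspectral sensor 0.29, UV sensor 0.27 lead.
The ratio heuristic lands on thermal camera (107) but leaves 156 g idle.
Dropping thermal camera frees 339 g; slotting in hyperspectral sensor (447 g) lifts the total to 130 at 447 g.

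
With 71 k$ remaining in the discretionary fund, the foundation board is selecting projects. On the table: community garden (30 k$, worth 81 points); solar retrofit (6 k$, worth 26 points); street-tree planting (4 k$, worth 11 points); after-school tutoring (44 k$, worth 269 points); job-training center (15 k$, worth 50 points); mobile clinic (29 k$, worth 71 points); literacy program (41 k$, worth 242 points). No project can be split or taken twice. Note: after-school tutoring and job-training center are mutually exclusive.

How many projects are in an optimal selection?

Best achievable projected impact is 329.
For example solar retrofit + street-tree planting + job-training center + literacy program achieves it, using 66 k$.
Every optimal selection uses 4 projects.

4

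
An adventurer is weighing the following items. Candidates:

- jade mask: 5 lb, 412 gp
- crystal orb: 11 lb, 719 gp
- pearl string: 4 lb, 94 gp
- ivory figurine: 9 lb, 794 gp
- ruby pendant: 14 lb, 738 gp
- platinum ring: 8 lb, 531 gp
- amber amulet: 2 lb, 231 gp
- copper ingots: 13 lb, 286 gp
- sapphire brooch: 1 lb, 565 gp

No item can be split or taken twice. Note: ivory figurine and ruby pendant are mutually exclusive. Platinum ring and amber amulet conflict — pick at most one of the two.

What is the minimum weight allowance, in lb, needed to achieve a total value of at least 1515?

12

Minimise lb subject to total value ≥ 1515.
ivory figurine + amber amulet + sapphire brooch: 1590 value at 12 lb.
No combination under 12 lb hits 1515.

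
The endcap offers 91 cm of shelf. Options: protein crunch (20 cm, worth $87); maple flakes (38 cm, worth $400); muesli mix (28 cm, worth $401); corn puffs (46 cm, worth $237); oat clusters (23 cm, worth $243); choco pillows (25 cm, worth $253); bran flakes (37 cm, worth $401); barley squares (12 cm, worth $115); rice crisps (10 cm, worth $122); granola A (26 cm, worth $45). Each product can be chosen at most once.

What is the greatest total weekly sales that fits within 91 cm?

Ranking by ratio (weekly sales/cm): muesli mix 14.32, rice crisps 12.20, bran flakes 10.84.
The ratio heuristic lands on muesli mix + bran flakes + barley squares + rice crisps (1039) but leaves 4 cm idle.
The 22 cm tied up in barley squares and rice crisps is better spent on choco pillows — total rises to 1055 (90 cm).

1055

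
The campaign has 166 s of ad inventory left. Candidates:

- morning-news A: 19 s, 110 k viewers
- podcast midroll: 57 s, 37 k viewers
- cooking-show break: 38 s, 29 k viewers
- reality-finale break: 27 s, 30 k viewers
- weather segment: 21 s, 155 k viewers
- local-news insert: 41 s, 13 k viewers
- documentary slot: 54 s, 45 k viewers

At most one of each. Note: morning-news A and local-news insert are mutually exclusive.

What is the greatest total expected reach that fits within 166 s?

369

Ranking by ratio (expected reach/s): weather segment 7.38, morning-news A 5.79, reality-finale break 1.11, documentary slot 0.83.
Morning-news A + cooking-show break + reality-finale break + weather segment + documentary slot uses 159 of the 166 s and totals 369.
Nothing else feasible within 166 s beats 369.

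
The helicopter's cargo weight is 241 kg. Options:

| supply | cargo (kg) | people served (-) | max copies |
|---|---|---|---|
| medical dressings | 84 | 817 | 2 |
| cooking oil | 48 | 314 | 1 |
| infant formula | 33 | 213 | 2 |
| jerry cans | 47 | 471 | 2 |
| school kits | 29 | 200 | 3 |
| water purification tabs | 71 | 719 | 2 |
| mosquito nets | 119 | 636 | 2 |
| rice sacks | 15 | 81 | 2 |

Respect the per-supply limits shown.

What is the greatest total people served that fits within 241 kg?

2×jerry cans + 2×water purification tabs uses 236 of the 241 kg and totals 2380.

2380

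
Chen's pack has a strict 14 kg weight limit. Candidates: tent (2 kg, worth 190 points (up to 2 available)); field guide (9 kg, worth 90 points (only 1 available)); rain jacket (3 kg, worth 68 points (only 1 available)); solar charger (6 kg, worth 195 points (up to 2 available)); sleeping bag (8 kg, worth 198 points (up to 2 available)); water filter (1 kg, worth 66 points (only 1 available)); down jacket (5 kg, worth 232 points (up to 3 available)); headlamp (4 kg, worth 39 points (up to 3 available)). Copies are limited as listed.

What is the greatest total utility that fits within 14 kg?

844

Ranking by ratio (utility/kg): tent 95.00, water filter 66.00, down jacket 46.40, solar charger 32.50.
Taking the top-ratio items first gives 2×tent + rain jacket + water filter + down jacket for 746 (13 kg).
The 4 kg tied up in rain jacket and water filter is better spent on down jacket — total rises to 844 (14 kg).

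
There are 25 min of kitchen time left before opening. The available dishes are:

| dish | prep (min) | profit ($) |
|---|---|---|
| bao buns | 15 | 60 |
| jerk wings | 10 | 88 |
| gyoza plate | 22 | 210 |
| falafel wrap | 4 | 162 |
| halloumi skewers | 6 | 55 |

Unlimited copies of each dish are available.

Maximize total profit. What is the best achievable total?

972

Taking 6×falafel wrap: 24 min used, 972 in profit.
That's the maximum — no swap from here does better than 972.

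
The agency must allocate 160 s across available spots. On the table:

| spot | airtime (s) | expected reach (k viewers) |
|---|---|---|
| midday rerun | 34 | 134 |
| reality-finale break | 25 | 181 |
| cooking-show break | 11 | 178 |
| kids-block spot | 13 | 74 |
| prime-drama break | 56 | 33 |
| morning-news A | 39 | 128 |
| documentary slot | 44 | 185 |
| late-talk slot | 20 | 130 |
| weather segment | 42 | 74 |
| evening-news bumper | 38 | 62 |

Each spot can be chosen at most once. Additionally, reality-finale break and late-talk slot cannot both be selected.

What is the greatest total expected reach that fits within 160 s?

Taking midday rerun + reality-finale break + cooking-show break + morning-news A + documentary slot: 153 s used, 806 in expected reach.
Next best is midday rerun + cooking-show break + kids-block spot + documentary slot + late-talk slot + evening-news bumper at 763 (160 s) — short by 43.

806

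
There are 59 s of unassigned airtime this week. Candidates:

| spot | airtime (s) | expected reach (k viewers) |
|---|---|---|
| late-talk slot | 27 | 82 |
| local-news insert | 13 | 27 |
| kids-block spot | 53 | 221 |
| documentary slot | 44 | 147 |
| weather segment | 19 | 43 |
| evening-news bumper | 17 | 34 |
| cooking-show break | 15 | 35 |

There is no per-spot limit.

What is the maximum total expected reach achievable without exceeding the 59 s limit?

The ratio ordering already packs tightly: kids-block spot, 53 s, 221.
That's the maximum — no swap from here does better than 221.

221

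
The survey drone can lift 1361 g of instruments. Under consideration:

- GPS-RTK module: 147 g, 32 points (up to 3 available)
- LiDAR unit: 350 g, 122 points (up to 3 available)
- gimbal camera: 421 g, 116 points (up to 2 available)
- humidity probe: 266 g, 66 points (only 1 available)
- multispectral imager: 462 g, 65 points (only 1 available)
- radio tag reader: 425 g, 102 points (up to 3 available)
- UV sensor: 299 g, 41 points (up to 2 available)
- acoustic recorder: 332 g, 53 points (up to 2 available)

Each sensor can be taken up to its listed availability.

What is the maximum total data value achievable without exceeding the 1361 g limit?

432

3×LiDAR unit + humidity probe uses 1316 of the 1361 g and totals 432.
Nothing else within 1361 g beats 432.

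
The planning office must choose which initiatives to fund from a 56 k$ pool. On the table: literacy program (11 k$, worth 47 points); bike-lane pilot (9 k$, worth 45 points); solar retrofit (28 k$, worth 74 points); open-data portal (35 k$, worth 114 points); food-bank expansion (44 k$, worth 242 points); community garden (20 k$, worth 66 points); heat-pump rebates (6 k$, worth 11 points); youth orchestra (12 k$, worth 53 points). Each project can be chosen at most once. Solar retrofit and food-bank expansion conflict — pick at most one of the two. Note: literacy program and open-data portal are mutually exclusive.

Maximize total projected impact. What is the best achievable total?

295

Greedy by ratio would take bike-lane pilot + food-bank expansion: 53 k$ used, total 287.
Replace bike-lane pilot with youth orchestra: the trade gains 8 net, giving 295 at 56 k$.
Next best is literacy program + food-bank expansion at 289 (55 k$) — short by 6.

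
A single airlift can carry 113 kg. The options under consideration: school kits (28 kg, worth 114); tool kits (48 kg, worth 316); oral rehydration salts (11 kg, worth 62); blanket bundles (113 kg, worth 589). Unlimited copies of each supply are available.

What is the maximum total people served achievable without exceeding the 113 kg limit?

694

2×tool kits + oral rehydration salts uses 107 of the 113 kg and totals 694.
Every other selection either busts 113 kg or fails to beat 694.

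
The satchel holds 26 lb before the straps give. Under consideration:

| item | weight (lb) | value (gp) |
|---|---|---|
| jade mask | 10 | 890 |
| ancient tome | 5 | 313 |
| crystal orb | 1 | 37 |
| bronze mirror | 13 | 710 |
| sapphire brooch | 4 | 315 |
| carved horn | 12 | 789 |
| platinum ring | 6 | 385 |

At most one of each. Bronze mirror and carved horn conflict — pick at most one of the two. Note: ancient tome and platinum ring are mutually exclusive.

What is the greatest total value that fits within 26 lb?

1994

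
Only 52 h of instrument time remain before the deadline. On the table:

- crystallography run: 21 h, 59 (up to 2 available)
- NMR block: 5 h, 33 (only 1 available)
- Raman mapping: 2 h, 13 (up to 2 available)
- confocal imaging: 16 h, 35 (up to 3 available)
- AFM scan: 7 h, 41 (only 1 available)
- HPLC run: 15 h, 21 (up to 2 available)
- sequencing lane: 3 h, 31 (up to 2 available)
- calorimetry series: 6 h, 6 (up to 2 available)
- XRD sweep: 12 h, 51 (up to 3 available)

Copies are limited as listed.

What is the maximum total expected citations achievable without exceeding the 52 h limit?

Taking the top-ratio experiments first gives NMR block + 2×Raman mapping + AFM scan + 2×sequencing lane + calorimetry series + 2×XRD sweep for 270 (52 h).
Dropping AFM scan and calorimetry series frees 13 h; slotting in XRD sweep (12 h) lifts the total to 274 at 51 h.
The spare 1 h is too small for any remaining experiment, and no exchange beats 274.

274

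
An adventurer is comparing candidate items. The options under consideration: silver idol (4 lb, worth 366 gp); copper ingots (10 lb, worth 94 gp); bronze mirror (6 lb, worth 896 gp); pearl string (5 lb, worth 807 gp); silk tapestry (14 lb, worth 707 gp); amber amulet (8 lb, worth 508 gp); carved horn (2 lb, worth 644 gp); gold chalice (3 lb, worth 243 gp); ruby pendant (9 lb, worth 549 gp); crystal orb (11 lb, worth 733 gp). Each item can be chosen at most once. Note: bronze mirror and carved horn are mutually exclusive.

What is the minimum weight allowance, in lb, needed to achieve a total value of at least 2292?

18

Minimise lb subject to total value ≥ 2292.
Taking silver idol + bronze mirror + pearl string + gold chalice gives 2312 (≥ 2292) for 18 lb.
Any bundle with less than 18 lb falls short of 2292.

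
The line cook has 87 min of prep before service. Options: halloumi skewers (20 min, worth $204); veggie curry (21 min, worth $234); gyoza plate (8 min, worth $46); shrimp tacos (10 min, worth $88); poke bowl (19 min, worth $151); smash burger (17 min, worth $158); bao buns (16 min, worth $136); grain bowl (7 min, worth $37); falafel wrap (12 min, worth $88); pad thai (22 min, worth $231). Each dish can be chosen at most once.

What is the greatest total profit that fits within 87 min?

864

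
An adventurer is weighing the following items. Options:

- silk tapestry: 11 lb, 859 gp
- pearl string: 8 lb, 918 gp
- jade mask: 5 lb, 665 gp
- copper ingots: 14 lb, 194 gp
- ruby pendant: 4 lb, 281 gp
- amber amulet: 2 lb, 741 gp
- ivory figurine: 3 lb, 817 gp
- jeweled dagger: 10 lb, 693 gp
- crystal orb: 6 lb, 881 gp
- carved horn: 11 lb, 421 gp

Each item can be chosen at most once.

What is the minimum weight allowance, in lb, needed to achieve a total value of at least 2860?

16

Minimise lb subject to total value ≥ 2860.
jade mask + amber amulet + ivory figurine + crystal orb: 3104 value at 16 lb.
Any bundle with less than 16 lb falls short of 2860.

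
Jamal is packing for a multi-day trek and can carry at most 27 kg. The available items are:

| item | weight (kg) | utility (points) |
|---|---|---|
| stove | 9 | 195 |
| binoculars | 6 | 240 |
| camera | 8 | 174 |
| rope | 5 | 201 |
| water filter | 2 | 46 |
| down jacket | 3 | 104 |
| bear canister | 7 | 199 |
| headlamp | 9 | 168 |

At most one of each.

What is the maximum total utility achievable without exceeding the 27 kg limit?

835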